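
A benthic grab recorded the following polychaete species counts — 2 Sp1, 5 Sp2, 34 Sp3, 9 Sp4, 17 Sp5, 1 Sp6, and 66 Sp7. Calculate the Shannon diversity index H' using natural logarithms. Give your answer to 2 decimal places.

1.36

Total N = 2+5+34+9+17+1+66 = 134, so the proportions are 0.0149, 0.0373, 0.2537, 0.0672, 0.1269, 0.0075, 0.4925 (working shown to 4 dp, full precision carried).
Each pᵢ ln pᵢ term: 0.0149×(-4.2047)=-0.0628, 0.0373×(-3.2884)=-0.1227, 0.2537×(-1.3715)=-0.3480, 0.0672×(-2.7006)=-0.1814, 0.1269×(-2.0646)=-0.2619, 0.0075×(-4.8978)=-0.0366, 0.4925×(-0.7082)=-0.3488.
Sum = -1.3621, so H' = 1.36.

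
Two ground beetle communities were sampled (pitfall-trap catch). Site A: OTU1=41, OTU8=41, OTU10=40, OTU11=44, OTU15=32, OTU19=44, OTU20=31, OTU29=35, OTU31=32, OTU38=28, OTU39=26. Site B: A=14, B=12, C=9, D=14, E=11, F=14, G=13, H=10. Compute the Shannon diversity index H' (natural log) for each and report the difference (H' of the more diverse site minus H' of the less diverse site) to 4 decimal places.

Site A: N=394, proportions 0.104061, 0.104061, 0.101523, 0.111675, 0.081218, 0.111675, 0.07868, 0.088832, 0.081218, 0.071066, 0.06599, giving H' = 2.382983 (working shown to 6 dp, full precision carried).
Site B: N=97, proportions 0.14433, 0.123711, 0.092784, 0.14433, 0.113402, 0.14433, 0.134021, 0.103093, giving H' = 2.067687.
Difference = |2.382983 − 2.067687| = 0.315296, i.e. 0.3153 to 4 decimal places.

0.3153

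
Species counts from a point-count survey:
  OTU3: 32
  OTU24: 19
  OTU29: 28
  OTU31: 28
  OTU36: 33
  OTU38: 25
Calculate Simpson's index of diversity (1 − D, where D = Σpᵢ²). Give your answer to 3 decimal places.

Total N = 32+19+28+28+33+25 = 165, so the proportions are 0.19394, 0.11515, 0.1697, 0.1697, 0.2, 0.15152 (working shown to 5 dp, full precision carried).
D = 0.19394² + 0.11515² + 0.1697² + 0.1697² + 0.2² + 0.15152² = 0.03761 + 0.01326 + 0.02880 + 0.02880 + 0.04000 + 0.02296 = 0.17142.
So 1 − D = 0.82858, i.e. 0.829 to 3 decimal places.

0.829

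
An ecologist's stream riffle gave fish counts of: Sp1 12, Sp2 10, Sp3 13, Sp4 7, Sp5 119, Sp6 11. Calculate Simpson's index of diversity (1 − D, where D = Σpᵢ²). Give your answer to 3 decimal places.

Total N = 12+10+13+7+119+11 = 172, so the proportions are 0.06977, 0.05814, 0.07558, 0.0407, 0.69186, 0.06395 (working shown to 5 dp, full precision carried).
D = 0.06977² + 0.05814² + 0.07558² + 0.0407² + 0.69186² + 0.06395² = 0.00487 + 0.00338 + 0.00571 + 0.00166 + 0.47867 + 0.00409 = 0.49838.
So 1 − D = 0.50162, i.e. 0.502 to 3 decimal places.

0.502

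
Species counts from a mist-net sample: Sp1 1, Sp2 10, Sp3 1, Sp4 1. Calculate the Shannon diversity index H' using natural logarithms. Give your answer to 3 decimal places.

Total N = 1+10+1+1 = 13, so the proportions are 0.07692, 0.76923, 0.07692, 0.07692 (working shown to 5 dp, full precision carried).
Each pᵢ ln pᵢ term: 0.07692×(-2.56495)=-0.19730, 0.76923×(-0.26236)=-0.20182, 0.07692×(-2.56495)=-0.19730, 0.07692×(-2.56495)=-0.19730.
Sum = -0.79373, so H' = 0.794.

0.794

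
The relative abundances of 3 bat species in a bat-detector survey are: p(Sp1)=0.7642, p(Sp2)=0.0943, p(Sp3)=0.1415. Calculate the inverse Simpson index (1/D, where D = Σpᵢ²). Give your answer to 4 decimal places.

D = 0.7642² + 0.0943² + 0.1415² = 0.5840016 + 0.0088925 + 0.0200222 = 0.6129164 (working shown to 7 dp, full precision carried).
So 1/D = 1.631544, i.e. 1.6315 to 4 decimal places.

1.6315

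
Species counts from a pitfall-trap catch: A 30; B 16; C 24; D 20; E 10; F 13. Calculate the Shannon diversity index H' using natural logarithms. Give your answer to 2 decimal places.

1.73

Total N = 30+16+24+20+10+13 = 113, so the proportions are 0.2655, 0.1416, 0.2124, 0.177, 0.0885, 0.115 (working shown to 4 dp, full precision carried).
Each pᵢ ln pᵢ term: 0.2655×(-1.3262)=-0.3521, 0.1416×(-1.9548)=-0.2768, 0.2124×(-1.5493)=-0.3291, 0.177×(-1.7317)=-0.3065, 0.0885×(-2.4248)=-0.2146, 0.115×(-2.1624)=-0.2488.
Sum = -1.7278, so H' = 1.73.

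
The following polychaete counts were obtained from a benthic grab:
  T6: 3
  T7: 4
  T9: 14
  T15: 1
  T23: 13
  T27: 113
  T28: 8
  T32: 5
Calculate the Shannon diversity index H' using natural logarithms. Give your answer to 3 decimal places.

1.119

Total N = 3+4+14+1+13+113+8+5 = 161, so the proportions are 0.01863, 0.02484, 0.08696, 0.00621, 0.08075, 0.70186, 0.04969, 0.03106 (working shown to 5 dp, full precision carried).
Each pᵢ ln pᵢ term: 0.01863×(-3.98279)=-0.07421, 0.02484×(-3.69511)=-0.09180, 0.08696×(-2.44235)=-0.21238, 0.00621×(-5.08140)=-0.03156, 0.08075×(-2.51646)=-0.20319, 0.70186×(-0.35402)=-0.24847, 0.04969×(-3.00196)=-0.14917, 0.03106×(-3.47197)=-0.10783.
Sum = -1.11861, so H' = 1.119.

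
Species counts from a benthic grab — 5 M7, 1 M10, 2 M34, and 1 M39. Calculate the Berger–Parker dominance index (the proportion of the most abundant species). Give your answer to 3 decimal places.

0.556

Total N = 5+1+2+1 = 9, so the proportions are 0.55556, 0.11111, 0.22222, 0.11111 (working shown to 5 dp, full precision carried).
The largest proportion is 0.55556, i.e. d = 0.556 to 3 decimal places.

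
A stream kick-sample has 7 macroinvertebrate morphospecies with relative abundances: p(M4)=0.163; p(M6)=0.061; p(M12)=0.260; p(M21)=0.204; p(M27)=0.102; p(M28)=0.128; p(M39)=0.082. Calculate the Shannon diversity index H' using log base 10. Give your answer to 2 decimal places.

Each pᵢ log₁₀ pᵢ term (working shown to 4 dp, full precision carried): 0.163×(-0.7878)=-0.1284, 0.061×(-1.2147)=-0.0741, 0.26×(-0.5850)=-0.1521, 0.204×(-0.6904)=-0.1408, 0.102×(-0.9914)=-0.1011, 0.128×(-0.8928)=-0.1143, 0.082×(-1.0862)=-0.0891.
Sum = -0.7999, so H' = 0.80.

0.80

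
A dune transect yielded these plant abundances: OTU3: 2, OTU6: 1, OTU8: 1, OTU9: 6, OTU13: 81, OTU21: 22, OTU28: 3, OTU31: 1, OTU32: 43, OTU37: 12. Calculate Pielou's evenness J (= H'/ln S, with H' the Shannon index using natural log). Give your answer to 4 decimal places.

Total N = 2+1+1+6+81+22+3+1+43+12 = 172, so the proportions are 0.011628, 0.005814, 0.005814, 0.034884, 0.47093, 0.127907, 0.017442, 0.005814, 0.25, 0.069767 (working shown to 6 dp, full precision carried).
H' = −Σ pᵢ ln pᵢ = −((-0.051795) + (-0.029927) + (-0.029927) + (-0.117061) + (-0.354632) + (-0.263035) + (-0.070620) + (-0.029927) + (-0.346574) + (-0.185762)) = 1.479259.
With S = 10 species, ln S = 2.302585, so J = 1.479259/2.302585 = 0.642434, i.e. 0.6424 to 4 decimal places.

0.6424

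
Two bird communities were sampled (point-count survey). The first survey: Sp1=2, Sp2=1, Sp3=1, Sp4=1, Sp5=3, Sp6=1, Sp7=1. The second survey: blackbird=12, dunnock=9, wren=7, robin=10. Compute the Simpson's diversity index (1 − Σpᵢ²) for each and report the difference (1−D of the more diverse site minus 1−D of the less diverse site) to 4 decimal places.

0.0790

The first survey: N=10, proportions 0.2, 0.1, 0.1, 0.1, 0.3, 0.1, 0.1, giving 1−D = 0.820000 (working shown to 6 dp, full precision carried).
The second survey: N=38, proportions 0.315789, 0.236842, 0.184211, 0.263158, giving 1−D = 0.740997.
Difference = |0.820000 − 0.740997| = 0.079003, i.e. 0.0790 to 4 decimal places.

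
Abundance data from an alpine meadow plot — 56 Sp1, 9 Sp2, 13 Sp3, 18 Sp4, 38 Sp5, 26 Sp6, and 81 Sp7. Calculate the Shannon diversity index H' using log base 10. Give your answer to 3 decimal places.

Total N = 56+9+13+18+38+26+81 = 241, so the proportions are 0.23237, 0.03734, 0.05394, 0.07469, 0.15768, 0.10788, 0.3361 (working shown to 5 dp, full precision carried).
Each pᵢ log₁₀ pᵢ term: 0.23237×(-0.63383)=-0.14728, 0.03734×(-1.42777)=-0.05332, 0.05394×(-1.26807)=-0.06840, 0.07469×(-1.12674)=-0.08416, 0.15768×(-0.80223)=-0.12649, 0.10788×(-0.96704)=-0.10433, 0.3361×(-0.47353)=-0.15915.
Sum = -0.74313, so H' = 0.743.

0.743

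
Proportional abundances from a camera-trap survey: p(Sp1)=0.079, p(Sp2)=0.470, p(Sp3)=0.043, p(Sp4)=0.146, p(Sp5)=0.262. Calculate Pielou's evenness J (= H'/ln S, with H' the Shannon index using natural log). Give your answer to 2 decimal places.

H' = −Σ pᵢ ln pᵢ = −((-0.2005) + (-0.3549) + (-0.1353) + (-0.2809) + (-0.3509)) = 1.3225 (working shown to 4 dp, full precision carried).
With S = 5 species, ln S = 1.6094, so J = 1.3225/1.6094 = 0.8217, i.e. 0.82 to 2 decimal places.

0.82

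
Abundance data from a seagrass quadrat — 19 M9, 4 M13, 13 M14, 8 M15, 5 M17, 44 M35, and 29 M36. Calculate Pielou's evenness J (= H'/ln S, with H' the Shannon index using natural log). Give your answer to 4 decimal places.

Total N = 19+4+13+8+5+44+29 = 122, so the proportions are 0.155738, 0.032787, 0.106557, 0.065574, 0.040984, 0.360656, 0.237705 (working shown to 6 dp, full precision carried).
H' = −Σ pᵢ ln pᵢ = −((-0.289607) + (-0.112057) + (-0.238590) + (-0.178661) + (-0.130926) + (-0.367808) + (-0.341517)) = 1.659164.
With S = 7 species, ln S = 1.945910, so J = 1.659164/1.945910 = 0.852642, i.e. 0.8526 to 4 decimal places.

0.8526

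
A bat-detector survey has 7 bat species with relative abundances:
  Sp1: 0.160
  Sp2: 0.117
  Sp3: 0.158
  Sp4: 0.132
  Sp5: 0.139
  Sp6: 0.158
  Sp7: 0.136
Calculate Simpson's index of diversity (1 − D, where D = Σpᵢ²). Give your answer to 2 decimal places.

0.86

D = 0.16² + 0.117² + 0.158² + 0.132² + 0.139² + 0.158² + 0.136² = 0.0256 + 0.0137 + 0.0250 + 0.0174 + 0.0193 + 0.0250 + 0.0185 = 0.1445 (working shown to 4 dp, full precision carried).
So 1 − D = 0.8555, i.e. 0.86 to 2 decimal places.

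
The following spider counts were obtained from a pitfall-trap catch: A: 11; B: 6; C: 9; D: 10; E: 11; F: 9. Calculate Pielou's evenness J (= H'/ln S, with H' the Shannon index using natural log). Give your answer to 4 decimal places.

0.9900

Total N = 11+6+9+10+11+9 = 56, so the proportions are 0.196429, 0.107143, 0.160714, 0.178571, 0.196429, 0.160714 (working shown to 6 dp, full precision carried).
H' = −Σ pᵢ ln pᵢ = −((-0.319679) + (-0.239313) + (-0.293806) + (-0.307637) + (-0.319679) + (-0.293806)) = 1.773921.
With S = 6 species, ln S = 1.791759, so J = 1.773921/1.791759 = 0.990044, i.e. 0.9900 to 4 decimal places.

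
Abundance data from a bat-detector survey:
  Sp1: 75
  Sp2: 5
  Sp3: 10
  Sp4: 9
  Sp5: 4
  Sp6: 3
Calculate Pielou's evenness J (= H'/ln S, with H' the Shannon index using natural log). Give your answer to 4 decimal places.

Total N = 75+5+10+9+4+3 = 106, so the proportions are 0.707547, 0.04717, 0.09434, 0.084906, 0.037736, 0.028302 (working shown to 6 dp, full precision carried).
H' = −Σ pᵢ ln pᵢ = −((-0.244777) + (-0.144057) + (-0.222722) + (-0.209396) + (-0.123666) + (-0.100891)) = 1.045508.
With S = 6 species, ln S = 1.791759, so J = 1.045508/1.791759 = 0.583509, i.e. 0.5835 to 4 decimal places.

0.5835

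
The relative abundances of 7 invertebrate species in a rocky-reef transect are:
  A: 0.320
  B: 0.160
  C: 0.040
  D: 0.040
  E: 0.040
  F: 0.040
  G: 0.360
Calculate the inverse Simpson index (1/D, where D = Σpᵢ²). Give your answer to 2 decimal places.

D = 0.32² + 0.16² + 0.04² + 0.04² + 0.04² + 0.04² + 0.36² = 0.102400 + 0.025600 + 0.001600 + 0.001600 + 0.001600 + 0.001600 + 0.129600 = 0.264000 (working shown to 6 dp, full precision carried).
So 1/D = 3.7879, i.e. 3.79 to 2 decimal places.

3.79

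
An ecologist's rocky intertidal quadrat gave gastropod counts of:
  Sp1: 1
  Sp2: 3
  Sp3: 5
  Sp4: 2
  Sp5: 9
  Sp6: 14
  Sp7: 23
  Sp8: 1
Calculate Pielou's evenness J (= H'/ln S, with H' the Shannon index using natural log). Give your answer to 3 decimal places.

Total N = 1+3+5+2+9+14+23+1 = 58, so the proportions are 0.01724, 0.05172, 0.08621, 0.03448, 0.15517, 0.24138, 0.39655, 0.01724 (working shown to 5 dp, full precision carried).
H' = −Σ pᵢ ln pᵢ = −((-0.07001) + (-0.15320) + (-0.21129) + (-0.11611) + (-0.28912) + (-0.34309) + (-0.36679) + (-0.07001)) = 1.61962.
With S = 8 species, ln S = 2.07944, so J = 1.61962/2.07944 = 0.77887, i.e. 0.779 to 3 decimal places.

0.779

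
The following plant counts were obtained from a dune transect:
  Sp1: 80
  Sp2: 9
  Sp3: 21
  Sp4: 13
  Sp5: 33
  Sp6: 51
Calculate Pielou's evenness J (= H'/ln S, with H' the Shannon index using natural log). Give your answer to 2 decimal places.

Total N = 80+9+21+13+33+51 = 207, so the proportions are 0.3865, 0.0435, 0.1014, 0.0628, 0.1594, 0.2464 (working shown to 4 dp, full precision carried).
H' = −Σ pᵢ ln pᵢ = −((-0.3674) + (-0.1363) + (-0.2321) + (-0.1738) + (-0.2927) + (-0.3451)) = 1.5476.
With S = 6 species, ln S = 1.7918, so J = 1.5476/1.7918 = 0.8637, i.e. 0.86 to 2 decimal places.

0.86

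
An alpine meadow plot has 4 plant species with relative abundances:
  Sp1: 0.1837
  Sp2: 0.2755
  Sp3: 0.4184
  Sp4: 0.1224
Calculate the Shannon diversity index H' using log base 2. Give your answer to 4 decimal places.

1.8583

Each pᵢ log₂ pᵢ term (working shown to 6 dp, full precision carried): 0.1837×(-2.444576)=-0.449069, 0.2755×(-1.859876)=-0.512396, 0.4184×(-1.257045)=-0.525948, 0.1224×(-3.030325)=-0.370912.
Sum = -1.858324, so H' = 1.8583.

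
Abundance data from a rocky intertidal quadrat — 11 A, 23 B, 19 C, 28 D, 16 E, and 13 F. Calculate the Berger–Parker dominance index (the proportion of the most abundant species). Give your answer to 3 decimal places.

0.255

Total N = 11+23+19+28+16+13 = 110, so the proportions are 0.1, 0.20909, 0.17273, 0.25455, 0.14545, 0.11818 (working shown to 5 dp, full precision carried).
The largest proportion is 0.25455, i.e. d = 0.255 to 3 decimal places.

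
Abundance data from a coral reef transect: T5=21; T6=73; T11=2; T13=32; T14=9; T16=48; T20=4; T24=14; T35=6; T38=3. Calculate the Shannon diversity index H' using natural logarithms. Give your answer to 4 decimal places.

Total N = 21+73+2+32+9+48+4+14+6+3 = 212, so the proportions are 0.099057, 0.34434, 0.009434, 0.150943, 0.042453, 0.226415, 0.018868, 0.066038, 0.028302, 0.014151 (working shown to 6 dp, full precision carried).
Each pᵢ ln pᵢ term: 0.099057×(-2.312064)=-0.229025, 0.34434×(-1.066127)=-0.367110, 0.009434×(-4.663439)=-0.043995, 0.150943×(-1.890850)=-0.285411, 0.042453×(-3.159362)=-0.134124, 0.226415×(-1.485385)=-0.336314, 0.018868×(-3.970292)=-0.074911, 0.066038×(-2.717529)=-0.179459, 0.028302×(-3.564827)=-0.100891, 0.014151×(-4.257974)=-0.060254.
Sum = -1.811495, so H' = 1.8115.

1.8115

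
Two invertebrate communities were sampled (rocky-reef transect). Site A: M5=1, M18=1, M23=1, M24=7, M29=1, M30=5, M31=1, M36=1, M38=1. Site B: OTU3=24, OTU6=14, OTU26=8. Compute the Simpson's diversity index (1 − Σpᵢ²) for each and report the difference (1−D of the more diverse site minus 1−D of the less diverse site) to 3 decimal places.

Site A: N=19, proportions 0.05263, 0.05263, 0.05263, 0.36842, 0.05263, 0.26316, 0.05263, 0.05263, 0.05263, giving 1−D = 0.77562 (working shown to 5 dp, full precision carried).
Site B: N=46, proportions 0.52174, 0.30435, 0.17391, giving 1−D = 0.60491.
Difference = |0.77562 − 0.60491| = 0.17071, i.e. 0.171 to 3 decimal places.

0.171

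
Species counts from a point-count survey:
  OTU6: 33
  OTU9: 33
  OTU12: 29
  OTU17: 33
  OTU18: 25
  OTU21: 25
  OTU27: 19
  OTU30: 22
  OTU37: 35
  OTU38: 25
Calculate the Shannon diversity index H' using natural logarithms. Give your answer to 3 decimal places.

2.285

Total N = 33+33+29+33+25+25+19+22+35+25 = 279, so the proportions are 0.11828, 0.11828, 0.10394, 0.11828, 0.08961, 0.08961, 0.0681, 0.07885, 0.12545, 0.08961 (working shown to 5 dp, full precision carried).
Each pᵢ ln pᵢ term: 0.11828×(-2.13470)=-0.25249, 0.11828×(-2.13470)=-0.25249, 0.10394×(-2.26392)=-0.23532, 0.11828×(-2.13470)=-0.25249, 0.08961×(-2.41234)=-0.21616, 0.08961×(-2.41234)=-0.21616, 0.0681×(-2.68677)=-0.18297, 0.07885×(-2.54017)=-0.20030, 0.12545×(-2.07586)=-0.26041, 0.08961×(-2.41234)=-0.21616.
Sum = -2.28495, so H' = 2.285.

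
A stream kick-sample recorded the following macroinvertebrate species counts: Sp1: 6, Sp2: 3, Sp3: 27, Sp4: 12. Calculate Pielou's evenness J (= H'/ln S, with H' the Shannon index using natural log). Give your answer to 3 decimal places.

0.796

Total N = 6+3+27+12 = 48, so the proportions are 0.125, 0.0625, 0.5625, 0.25 (working shown to 5 dp, full precision carried).
H' = −Σ pᵢ ln pᵢ = −((-0.25993) + (-0.17329) + (-0.32364) + (-0.34657)) = 1.10343.
With S = 4 species, ln S = 1.38629, so J = 1.10343/1.38629 = 0.79596, i.e. 0.796 to 3 decimal places.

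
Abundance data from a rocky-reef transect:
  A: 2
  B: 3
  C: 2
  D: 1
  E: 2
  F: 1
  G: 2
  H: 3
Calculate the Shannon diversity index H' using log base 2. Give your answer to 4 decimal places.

Total N = 2+3+2+1+2+1+2+3 = 16, so the proportions are 0.125, 0.1875, 0.125, 0.0625, 0.125, 0.0625, 0.125, 0.1875 (working shown to 6 dp, full precision carried).
Each pᵢ log₂ pᵢ term: 0.125×(-3.000000)=-0.375000, 0.1875×(-2.415037)=-0.452820, 0.125×(-3.000000)=-0.375000, 0.0625×(-4.000000)=-0.250000, 0.125×(-3.000000)=-0.375000, 0.0625×(-4.000000)=-0.250000, 0.125×(-3.000000)=-0.375000, 0.1875×(-2.415037)=-0.452820.
Sum = -2.905639, so H' = 2.9056.

2.9056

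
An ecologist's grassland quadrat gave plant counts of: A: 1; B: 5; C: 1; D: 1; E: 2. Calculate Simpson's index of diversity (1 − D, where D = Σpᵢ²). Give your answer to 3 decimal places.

0.680

Total N = 1+5+1+1+2 = 10, so the proportions are 0.1, 0.5, 0.1, 0.1, 0.2 (working shown to 5 dp, full precision carried).
D = 0.1² + 0.5² + 0.1² + 0.1² + 0.2² = 0.01000 + 0.25000 + 0.01000 + 0.01000 + 0.04000 = 0.32000.
So 1 − D = 0.68000, i.e. 0.680 to 3 decimal places.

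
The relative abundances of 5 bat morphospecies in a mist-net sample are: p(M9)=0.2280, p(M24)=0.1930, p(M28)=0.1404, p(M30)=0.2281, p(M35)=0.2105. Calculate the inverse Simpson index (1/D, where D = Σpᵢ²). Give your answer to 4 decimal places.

4.8713

D = 0.228² + 0.193² + 0.1404² + 0.2281² + 0.2105² = 0.05198400 + 0.03724900 + 0.01971216 + 0.05202961 + 0.04431025 = 0.20528502 (working shown to 8 dp, full precision carried).
So 1/D = 4.871276, i.e. 4.8713 to 4 decimal places.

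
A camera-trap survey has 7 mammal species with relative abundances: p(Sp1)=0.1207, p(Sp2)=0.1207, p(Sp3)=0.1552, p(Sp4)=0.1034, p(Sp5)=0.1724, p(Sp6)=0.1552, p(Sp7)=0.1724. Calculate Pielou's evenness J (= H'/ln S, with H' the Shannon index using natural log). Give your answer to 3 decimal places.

H' = −Σ pᵢ ln pᵢ = −((-0.25521) + (-0.25521) + (-0.28914) + (-0.23463) + (-0.30307) + (-0.28914) + (-0.30307)) = 1.92948 (working shown to 5 dp, full precision carried).
With S = 7 species, ln S = 1.94591, so J = 1.92948/1.94591 = 0.99156, i.e. 0.992 to 3 decimal places.

0.992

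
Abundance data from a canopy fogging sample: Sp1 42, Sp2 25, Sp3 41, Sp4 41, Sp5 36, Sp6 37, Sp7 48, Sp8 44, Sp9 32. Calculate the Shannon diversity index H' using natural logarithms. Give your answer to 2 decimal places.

2.18

Total N = 42+25+41+41+36+37+48+44+32 = 346, so the proportions are 0.1214, 0.0723, 0.1185, 0.1185, 0.104, 0.1069, 0.1387, 0.1272, 0.0925 (working shown to 4 dp, full precision carried).
Each pᵢ ln pᵢ term: 0.1214×(-2.1088)=-0.2560, 0.0723×(-2.6276)=-0.1899, 0.1185×(-2.1329)=-0.2527, 0.1185×(-2.1329)=-0.2527, 0.104×(-2.2629)=-0.2354, 0.1069×(-2.2355)=-0.2391, 0.1387×(-1.9752)=-0.2740, 0.1272×(-2.0622)=-0.2623, 0.0925×(-2.3807)=-0.2202.
Sum = -2.1823, so H' = 2.18.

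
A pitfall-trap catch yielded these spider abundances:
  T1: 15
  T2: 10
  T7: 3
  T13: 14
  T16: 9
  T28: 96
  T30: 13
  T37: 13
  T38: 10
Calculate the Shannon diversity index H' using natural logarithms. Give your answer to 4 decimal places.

1.6491

Total N = 15+10+3+14+9+96+13+13+10 = 183, so the proportions are 0.081967, 0.054645, 0.016393, 0.076503, 0.04918, 0.52459, 0.071038, 0.071038, 0.054645 (working shown to 6 dp, full precision carried).
Each pᵢ ln pᵢ term: 0.081967×(-2.501436)=-0.205036, 0.054645×(-2.906901)=-0.158847, 0.016393×(-4.110874)=-0.067391, 0.076503×(-2.570429)=-0.196645, 0.04918×(-3.012262)=-0.148144, 0.52459×(-0.645138)=-0.338433, 0.071038×(-2.644537)=-0.187863, 0.071038×(-2.644537)=-0.187863, 0.054645×(-2.906901)=-0.158847.
Sum = -1.649070, so H' = 1.6491.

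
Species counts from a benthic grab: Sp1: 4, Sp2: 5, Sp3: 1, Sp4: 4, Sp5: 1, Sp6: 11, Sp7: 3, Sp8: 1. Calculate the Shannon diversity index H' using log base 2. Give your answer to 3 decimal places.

Total N = 4+5+1+4+1+11+3+1 = 30, so the proportions are 0.13333, 0.16667, 0.03333, 0.13333, 0.03333, 0.36667, 0.1, 0.03333 (working shown to 5 dp, full precision carried).
Each pᵢ log₂ pᵢ term: 0.13333×(-2.90689)=-0.38759, 0.16667×(-2.58496)=-0.43083, 0.03333×(-4.90689)=-0.16356, 0.13333×(-2.90689)=-0.38759, 0.03333×(-4.90689)=-0.16356, 0.36667×(-1.44746)=-0.53073, 0.1×(-3.32193)=-0.33219, 0.03333×(-4.90689)=-0.16356.
Sum = -2.55961, so H' = 2.560.

2.560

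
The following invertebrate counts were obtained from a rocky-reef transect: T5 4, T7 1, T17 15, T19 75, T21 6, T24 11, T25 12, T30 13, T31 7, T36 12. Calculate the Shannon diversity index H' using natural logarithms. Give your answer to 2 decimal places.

1.76

Total N = 4+1+15+75+6+11+12+13+7+12 = 156, so the proportions are 0.0256, 0.0064, 0.0962, 0.4808, 0.0385, 0.0705, 0.0769, 0.0833, 0.0449, 0.0769 (working shown to 4 dp, full precision carried).
Each pᵢ ln pᵢ term: 0.0256×(-3.6636)=-0.0939, 0.0064×(-5.0499)=-0.0324, 0.0962×(-2.3418)=-0.2252, 0.4808×(-0.7324)=-0.3521, 0.0385×(-3.2581)=-0.1253, 0.0705×(-2.6520)=-0.1870, 0.0769×(-2.5649)=-0.1973, 0.0833×(-2.4849)=-0.2071, 0.0449×(-3.1039)=-0.1393, 0.0769×(-2.5649)=-0.1973.
Sum = -1.7569, so H' = 1.76.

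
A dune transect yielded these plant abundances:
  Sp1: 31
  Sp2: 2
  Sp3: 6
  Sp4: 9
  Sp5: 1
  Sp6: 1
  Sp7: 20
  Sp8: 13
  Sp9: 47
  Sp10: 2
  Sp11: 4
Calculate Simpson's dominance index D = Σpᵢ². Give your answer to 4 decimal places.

0.2099

Total N = 31+2+6+9+1+1+20+13+47+2+4 = 136, so the proportions are 0.227941, 0.014706, 0.044118, 0.066176, 0.007353, 0.007353, 0.147059, 0.095588, 0.345588, 0.014706, 0.029412 (working shown to 6 dp, full precision carried).
D = 0.227941² + 0.014706² + 0.044118² + 0.066176² + 0.007353² + 0.007353² + 0.147059² + 0.095588² + 0.345588² + 0.014706² + 0.029412² = 0.051957 + 0.000216 + 0.001946 + 0.004379 + 0.000054 + 0.000054 + 0.021626 + 0.009137 + 0.119431 + 0.000216 + 0.000865 = 0.209883.
To 4 decimal places, D = 0.2099.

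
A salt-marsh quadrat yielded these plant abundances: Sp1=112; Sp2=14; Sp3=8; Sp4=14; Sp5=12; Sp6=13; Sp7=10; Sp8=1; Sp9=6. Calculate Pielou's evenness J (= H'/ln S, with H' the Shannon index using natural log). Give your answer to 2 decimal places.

0.67

Total N = 112+14+8+14+12+13+10+1+6 = 190, so the proportions are 0.5895, 0.0737, 0.0421, 0.0737, 0.0632, 0.0684, 0.0526, 0.0053, 0.0316 (working shown to 4 dp, full precision carried).
H' = −Σ pᵢ ln pᵢ = −((-0.3116) + (-0.1922) + (-0.1334) + (-0.1922) + (-0.1744) + (-0.1835) + (-0.1550) + (-0.0276) + (-0.1091)) = 1.4789.
With S = 9 species, ln S = 2.1972, so J = 1.4789/2.1972 = 0.6731, i.e. 0.67 to 2 decimal places.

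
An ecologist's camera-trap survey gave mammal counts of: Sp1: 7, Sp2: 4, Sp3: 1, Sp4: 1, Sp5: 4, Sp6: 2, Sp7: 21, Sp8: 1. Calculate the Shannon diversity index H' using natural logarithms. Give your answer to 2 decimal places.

1.52

Total N = 7+4+1+1+4+2+21+1 = 41, so the proportions are 0.1707, 0.0976, 0.0244, 0.0244, 0.0976, 0.0488, 0.5122, 0.0244 (working shown to 4 dp, full precision carried).
Each pᵢ ln pᵢ term: 0.1707×(-1.7677)=-0.3018, 0.0976×(-2.3273)=-0.2271, 0.0244×(-3.7136)=-0.0906, 0.0244×(-3.7136)=-0.0906, 0.0976×(-2.3273)=-0.2271, 0.0488×(-3.0204)=-0.1473, 0.5122×(-0.6690)=-0.3427, 0.0244×(-3.7136)=-0.0906.
Sum = -1.5176, so H' = 1.52.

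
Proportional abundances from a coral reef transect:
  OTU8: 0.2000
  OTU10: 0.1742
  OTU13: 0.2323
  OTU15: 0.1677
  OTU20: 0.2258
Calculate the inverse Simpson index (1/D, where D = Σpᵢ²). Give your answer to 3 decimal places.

4.916

D = 0.2² + 0.1742² + 0.2323² + 0.1677² + 0.2258² = 0.0400000 + 0.0303456 + 0.0539633 + 0.0281233 + 0.0509856 = 0.2034179 (working shown to 7 dp, full precision carried).
So 1/D = 4.91599, i.e. 4.916 to 3 decimal places.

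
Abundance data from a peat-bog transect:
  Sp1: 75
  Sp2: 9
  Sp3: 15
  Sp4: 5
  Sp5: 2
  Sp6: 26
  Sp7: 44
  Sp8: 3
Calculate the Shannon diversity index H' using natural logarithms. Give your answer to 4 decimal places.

Total N = 75+9+15+5+2+26+44+3 = 179, so the proportions are 0.418994, 0.050279, 0.083799, 0.027933, 0.011173, 0.145251, 0.24581, 0.01676 (working shown to 6 dp, full precision carried).
Each pᵢ ln pᵢ term: 0.418994×(-0.869898)=-0.364482, 0.050279×(-2.990161)=-0.150343, 0.083799×(-2.479336)=-0.207766, 0.027933×(-3.577948)=-0.099943, 0.011173×(-4.494239)=-0.050215, 0.145251×(-1.929289)=-0.280232, 0.24581×(-1.403196)=-0.344920, 0.01676×(-4.088774)=-0.068527.
Sum = -1.566427, so H' = 1.5664.

1.5664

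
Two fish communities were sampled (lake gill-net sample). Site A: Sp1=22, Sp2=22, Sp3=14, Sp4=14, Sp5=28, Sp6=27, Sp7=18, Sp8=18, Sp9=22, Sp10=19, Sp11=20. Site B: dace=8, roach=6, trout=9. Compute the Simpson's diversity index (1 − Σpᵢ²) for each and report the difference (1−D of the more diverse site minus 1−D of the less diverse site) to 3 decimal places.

Site A: N=224, proportions 0.09821, 0.09821, 0.0625, 0.0625, 0.125, 0.12054, 0.08036, 0.08036, 0.09821, 0.08482, 0.08929, giving 1−D = 0.90501 (working shown to 5 dp, full precision carried).
Site B: N=23, proportions 0.34783, 0.26087, 0.3913, giving 1−D = 0.65784.
Difference = |0.90501 − 0.65784| = 0.24717, i.e. 0.247 to 3 decimal places.

0.247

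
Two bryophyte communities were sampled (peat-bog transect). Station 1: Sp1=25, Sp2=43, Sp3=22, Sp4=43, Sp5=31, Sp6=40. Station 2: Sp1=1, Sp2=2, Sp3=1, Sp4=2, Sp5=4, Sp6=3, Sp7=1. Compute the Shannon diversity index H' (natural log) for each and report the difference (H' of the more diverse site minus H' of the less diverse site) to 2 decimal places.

Station 1: N=204, proportions 0.122549, 0.210784, 0.107843, 0.210784, 0.151961, 0.196078, giving H' = 1.759557 (working shown to 6 dp, full precision carried).
Station 2: N=14, proportions 0.071429, 0.142857, 0.071429, 0.142857, 0.285714, 0.214286, 0.071429, giving H' = 1.809514.
Difference = |1.759557 − 1.809514| = 0.049957, i.e. 0.05 to 2 decimal places.

0.05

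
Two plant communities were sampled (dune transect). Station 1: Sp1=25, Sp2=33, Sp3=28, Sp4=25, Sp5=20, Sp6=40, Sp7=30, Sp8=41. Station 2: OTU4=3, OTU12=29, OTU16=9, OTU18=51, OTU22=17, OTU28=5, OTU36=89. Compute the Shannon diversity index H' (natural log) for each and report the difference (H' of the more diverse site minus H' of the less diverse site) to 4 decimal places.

0.5675

Station 1: N=242, proportions 0.103306, 0.136364, 0.115702, 0.103306, 0.082645, 0.165289, 0.123967, 0.169421, giving H' = 2.053432 (working shown to 6 dp, full precision carried).
Station 2: N=203, proportions 0.014778, 0.142857, 0.044335, 0.251232, 0.083744, 0.024631, 0.438424, giving H' = 1.485886.
Difference = |2.053432 − 1.485886| = 0.567546, i.e. 0.5675 to 4 decimal places.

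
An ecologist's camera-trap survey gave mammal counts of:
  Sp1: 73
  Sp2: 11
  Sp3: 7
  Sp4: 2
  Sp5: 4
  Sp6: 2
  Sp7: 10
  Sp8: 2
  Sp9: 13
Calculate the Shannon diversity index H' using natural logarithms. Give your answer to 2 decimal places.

1.44

Total N = 73+11+7+2+4+2+10+2+13 = 124, so the proportions are 0.5887, 0.0887, 0.0565, 0.0161, 0.0323, 0.0161, 0.0806, 0.0161, 0.1048 (working shown to 4 dp, full precision carried).
Each pᵢ ln pᵢ term: 0.5887×(-0.5298)=-0.3119, 0.0887×(-2.4224)=-0.2149, 0.0565×(-2.8744)=-0.1623, 0.0161×(-4.1271)=-0.0666, 0.0323×(-3.4340)=-0.1108, 0.0161×(-4.1271)=-0.0666, 0.0806×(-2.5177)=-0.2030, 0.0161×(-4.1271)=-0.0666, 0.1048×(-2.2553)=-0.2364.
Sum = -1.4390, so H' = 1.44.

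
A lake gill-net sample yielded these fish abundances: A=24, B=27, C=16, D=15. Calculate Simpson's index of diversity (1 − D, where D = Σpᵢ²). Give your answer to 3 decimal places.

0.734

Total N = 24+27+16+15 = 82, so the proportions are 0.29268, 0.32927, 0.19512, 0.18293 (working shown to 5 dp, full precision carried).
D = 0.29268² + 0.32927² + 0.19512² + 0.18293² = 0.08566 + 0.10842 + 0.03807 + 0.03346 = 0.26562.
So 1 − D = 0.73438, i.e. 0.734 to 3 decimal places.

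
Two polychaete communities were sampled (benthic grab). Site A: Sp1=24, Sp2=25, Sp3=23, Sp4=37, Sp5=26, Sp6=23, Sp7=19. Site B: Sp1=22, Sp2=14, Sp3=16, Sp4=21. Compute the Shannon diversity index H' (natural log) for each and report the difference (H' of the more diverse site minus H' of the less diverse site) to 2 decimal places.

0.56

Site A: N=177, proportions 0.1356, 0.1412, 0.1299, 0.209, 0.1469, 0.1299, 0.1073, giving H' = 1.9262 (working shown to 4 dp, full precision carried).
Site B: N=73, proportions 0.3014, 0.1918, 0.2192, 0.2877, giving H' = 1.3693.
Difference = |1.9262 − 1.3693| = 0.5569, i.e. 0.56 to 2 decimal places.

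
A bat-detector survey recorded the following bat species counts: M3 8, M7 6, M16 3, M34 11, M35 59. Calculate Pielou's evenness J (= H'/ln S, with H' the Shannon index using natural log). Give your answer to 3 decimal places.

Total N = 8+6+3+11+59 = 87, so the proportions are 0.09195, 0.06897, 0.03448, 0.12644, 0.67816 (working shown to 5 dp, full precision carried).
H' = −Σ pᵢ ln pᵢ = −((-0.21945) + (-0.18442) + (-0.11611) + (-0.26147) + (-0.26338)) = 1.04483.
With S = 5 species, ln S = 1.60944, so J = 1.04483/1.60944 = 0.64919, i.e. 0.649 to 3 decimal places.

0.649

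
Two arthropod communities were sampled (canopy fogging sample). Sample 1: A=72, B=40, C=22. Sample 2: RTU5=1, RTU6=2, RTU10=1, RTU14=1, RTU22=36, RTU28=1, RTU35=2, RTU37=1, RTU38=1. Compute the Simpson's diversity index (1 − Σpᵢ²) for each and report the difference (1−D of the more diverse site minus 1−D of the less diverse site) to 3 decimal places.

0.214

Sample 1: N=134, proportions 0.5373134, 0.2985075, 0.1641791, giving 1−D = 0.5952328 (working shown to 7 dp, full precision carried).
Sample 2: N=46, proportions 0.0217391, 0.0434783, 0.0217391, 0.0217391, 0.7826087, 0.0217391, 0.0434783, 0.0217391, 0.0217391, giving 1−D = 0.3809074.
Difference = |0.5952328 − 0.3809074| = 0.2143254, i.e. 0.214 to 3 decimal places.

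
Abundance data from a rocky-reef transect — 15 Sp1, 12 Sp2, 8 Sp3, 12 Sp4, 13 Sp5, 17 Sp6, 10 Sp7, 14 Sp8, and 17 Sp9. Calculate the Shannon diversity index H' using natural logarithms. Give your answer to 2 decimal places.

Total N = 15+12+8+12+13+17+10+14+17 = 118, so the proportions are 0.1271, 0.1017, 0.0678, 0.1017, 0.1102, 0.1441, 0.0847, 0.1186, 0.1441 (working shown to 4 dp, full precision carried).
Each pᵢ ln pᵢ term: 0.1271×(-2.0626)=-0.2622, 0.1017×(-2.2858)=-0.2325, 0.0678×(-2.6912)=-0.1825, 0.1017×(-2.2858)=-0.2325, 0.1102×(-2.2057)=-0.2430, 0.1441×(-1.9375)=-0.2791, 0.0847×(-2.4681)=-0.2092, 0.1186×(-2.1316)=-0.2529, 0.1441×(-1.9375)=-0.2791.
Sum = -2.1729, so H' = 2.17.

2.17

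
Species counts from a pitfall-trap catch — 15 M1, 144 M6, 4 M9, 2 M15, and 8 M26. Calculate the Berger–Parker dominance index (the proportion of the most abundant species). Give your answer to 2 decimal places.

Total N = 15+144+4+2+8 = 173, so the proportions are 0.0867, 0.8324, 0.0231, 0.0116, 0.0462 (working shown to 4 dp, full precision carried).
The largest proportion is 0.8324, i.e. d = 0.83 to 2 decimal places.

0.83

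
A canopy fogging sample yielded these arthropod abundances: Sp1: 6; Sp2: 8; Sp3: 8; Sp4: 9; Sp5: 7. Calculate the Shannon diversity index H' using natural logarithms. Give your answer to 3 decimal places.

1.600

Total N = 6+8+8+9+7 = 38, so the proportions are 0.15789, 0.21053, 0.21053, 0.23684, 0.18421 (working shown to 5 dp, full precision carried).
Each pᵢ ln pᵢ term: 0.15789×(-1.84583)=-0.29145, 0.21053×(-1.55814)=-0.32803, 0.21053×(-1.55814)=-0.32803, 0.23684×(-1.44036)=-0.34114, 0.18421×(-1.69168)=-0.31162.
Sum = -1.60027, so H' = 1.600.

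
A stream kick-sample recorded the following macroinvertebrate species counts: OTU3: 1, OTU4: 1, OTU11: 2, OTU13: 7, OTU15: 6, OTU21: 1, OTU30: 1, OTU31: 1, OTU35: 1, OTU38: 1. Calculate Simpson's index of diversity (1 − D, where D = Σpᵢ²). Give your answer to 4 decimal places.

Total N = 1+1+2+7+6+1+1+1+1+1 = 22, so the proportions are 0.045455, 0.045455, 0.090909, 0.318182, 0.272727, 0.045455, 0.045455, 0.045455, 0.045455, 0.045455 (working shown to 6 dp, full precision carried).
D = 0.045455² + 0.045455² + 0.090909² + 0.318182² + 0.272727² + 0.045455² + 0.045455² + 0.045455² + 0.045455² + 0.045455² = 0.002066 + 0.002066 + 0.008264 + 0.101240 + 0.074380 + 0.002066 + 0.002066 + 0.002066 + 0.002066 + 0.002066 = 0.198347.
So 1 − D = 0.801653, i.e. 0.8017 to 4 decimal places.

0.8017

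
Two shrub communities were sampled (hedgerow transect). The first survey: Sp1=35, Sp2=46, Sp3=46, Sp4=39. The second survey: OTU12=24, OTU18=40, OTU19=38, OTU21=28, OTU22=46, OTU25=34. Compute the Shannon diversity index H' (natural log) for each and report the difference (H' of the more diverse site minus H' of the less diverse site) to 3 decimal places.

The first survey: N=166, proportions 0.21084, 0.27711, 0.27711, 0.23494, giving H' = 1.37975 (working shown to 5 dp, full precision carried).
The second survey: N=210, proportions 0.11429, 0.19048, 0.18095, 0.13333, 0.21905, 0.1619, giving H' = 1.76914.
Difference = |1.37975 − 1.76914| = 0.38939, i.e. 0.389 to 3 decimal places.

0.389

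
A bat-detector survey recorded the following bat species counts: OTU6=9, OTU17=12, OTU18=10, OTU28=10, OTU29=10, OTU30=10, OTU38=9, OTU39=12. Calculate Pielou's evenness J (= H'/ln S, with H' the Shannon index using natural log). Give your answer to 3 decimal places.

0.997

Total N = 9+12+10+10+10+10+9+12 = 82, so the proportions are 0.10976, 0.14634, 0.12195, 0.12195, 0.12195, 0.12195, 0.10976, 0.14634 (working shown to 5 dp, full precision carried).
H' = −Σ pᵢ ln pᵢ = −((-0.24251) + (-0.28124) + (-0.25660) + (-0.25660) + (-0.25660) + (-0.25660) + (-0.24251) + (-0.28124)) = 2.07390.
With S = 8 species, ln S = 2.07944, so J = 2.07390/2.07944 = 0.99733, i.e. 0.997 to 3 decimal places.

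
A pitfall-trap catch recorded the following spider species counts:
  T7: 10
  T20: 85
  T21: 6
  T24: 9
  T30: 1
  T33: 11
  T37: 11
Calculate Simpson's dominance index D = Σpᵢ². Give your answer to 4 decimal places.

0.4345

Total N = 10+85+6+9+1+11+11 = 133, so the proportions are 0.075188, 0.639098, 0.045113, 0.067669, 0.007519, 0.082707, 0.082707 (working shown to 6 dp, full precision carried).
D = 0.075188² + 0.639098² + 0.045113² + 0.067669² + 0.007519² + 0.082707² + 0.082707² = 0.005653 + 0.408446 + 0.002035 + 0.004579 + 0.000057 + 0.006840 + 0.006840 = 0.434451.
To 4 decimal places, D = 0.4345.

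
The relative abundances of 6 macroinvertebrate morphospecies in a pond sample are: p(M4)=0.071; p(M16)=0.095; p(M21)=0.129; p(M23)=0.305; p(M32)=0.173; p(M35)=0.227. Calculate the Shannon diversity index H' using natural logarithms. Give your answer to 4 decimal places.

Each pᵢ ln pᵢ term (working shown to 6 dp, full precision carried): 0.071×(-2.645075)=-0.187800, 0.095×(-2.353878)=-0.223618, 0.129×(-2.047943)=-0.264185, 0.305×(-1.187444)=-0.362170, 0.173×(-1.754464)=-0.303522, 0.227×(-1.482805)=-0.336597.
Sum = -1.677893, so H' = 1.6779.

1.6779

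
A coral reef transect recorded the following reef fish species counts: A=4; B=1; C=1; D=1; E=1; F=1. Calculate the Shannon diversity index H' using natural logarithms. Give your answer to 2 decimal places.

1.58

Total N = 4+1+1+1+1+1 = 9, so the proportions are 0.4444, 0.1111, 0.1111, 0.1111, 0.1111, 0.1111 (working shown to 4 dp, full precision carried).
Each pᵢ ln pᵢ term: 0.4444×(-0.8109)=-0.3604, 0.1111×(-2.1972)=-0.2441, 0.1111×(-2.1972)=-0.2441, 0.1111×(-2.1972)=-0.2441, 0.1111×(-2.1972)=-0.2441, 0.1111×(-2.1972)=-0.2441.
Sum = -1.5811, so H' = 1.58.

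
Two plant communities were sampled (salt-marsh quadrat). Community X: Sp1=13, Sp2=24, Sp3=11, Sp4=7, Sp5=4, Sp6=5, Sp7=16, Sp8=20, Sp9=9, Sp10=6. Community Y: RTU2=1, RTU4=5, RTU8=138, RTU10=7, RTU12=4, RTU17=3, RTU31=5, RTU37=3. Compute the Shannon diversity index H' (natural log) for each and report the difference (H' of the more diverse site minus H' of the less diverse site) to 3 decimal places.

Community X: N=115, proportions 0.11304, 0.2087, 0.09565, 0.06087, 0.03478, 0.04348, 0.13913, 0.17391, 0.07826, 0.05217, giving H' = 2.15354 (working shown to 5 dp, full precision carried).
Community Y: N=166, proportions 0.00602, 0.03012, 0.83133, 0.04217, 0.0241, 0.01807, 0.03012, 0.01807, giving H' = 0.76371.
Difference = |2.15354 − 0.76371| = 1.38983, i.e. 1.390 to 3 decimal places.

1.390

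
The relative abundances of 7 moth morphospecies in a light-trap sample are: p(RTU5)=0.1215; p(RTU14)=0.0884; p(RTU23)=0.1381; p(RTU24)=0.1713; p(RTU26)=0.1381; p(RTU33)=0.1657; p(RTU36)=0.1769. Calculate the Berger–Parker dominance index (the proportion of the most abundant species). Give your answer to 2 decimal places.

The largest proportion is 0.1769, i.e. d = 0.18 to 2 decimal places.

0.18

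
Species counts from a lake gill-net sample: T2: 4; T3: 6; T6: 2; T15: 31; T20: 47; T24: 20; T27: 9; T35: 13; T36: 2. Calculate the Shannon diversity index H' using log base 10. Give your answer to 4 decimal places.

Total N = 4+6+2+31+47+20+9+13+2 = 134, so the proportions are 0.029851, 0.044776, 0.014925, 0.231343, 0.350746, 0.149254, 0.067164, 0.097015, 0.014925 (working shown to 6 dp, full precision carried).
Each pᵢ log₁₀ pᵢ term: 0.029851×(-1.525045)=-0.045524, 0.044776×(-1.348954)=-0.060401, 0.014925×(-1.826075)=-0.027255, 0.231343×(-0.635743)=-0.147075, 0.350746×(-0.455007)=-0.159592, 0.149254×(-0.826075)=-0.123295, 0.067164×(-1.172862)=-0.078774, 0.097015×(-1.013161)=-0.098292, 0.014925×(-1.826075)=-0.027255.
Sum = -0.767462, so H' = 0.7675.

0.7675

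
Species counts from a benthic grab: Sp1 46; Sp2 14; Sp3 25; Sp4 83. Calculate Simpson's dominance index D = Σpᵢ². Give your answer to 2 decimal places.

Total N = 46+14+25+83 = 168, so the proportions are 0.2738, 0.0833, 0.1488, 0.494 (working shown to 4 dp, full precision carried).
D = 0.2738² + 0.0833² + 0.1488² + 0.494² = 0.0750 + 0.0069 + 0.0221 + 0.2441 = 0.3481.
To 2 decimal places, D = 0.35.

0.35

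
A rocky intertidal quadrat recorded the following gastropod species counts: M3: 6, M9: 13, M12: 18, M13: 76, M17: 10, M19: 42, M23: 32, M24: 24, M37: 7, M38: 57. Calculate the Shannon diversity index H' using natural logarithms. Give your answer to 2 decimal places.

2.02

Total N = 6+13+18+76+10+42+32+24+7+57 = 285, so the proportions are 0.0211, 0.0456, 0.0632, 0.2667, 0.0351, 0.1474, 0.1123, 0.0842, 0.0246, 0.2 (working shown to 4 dp, full precision carried).
Each pᵢ ln pᵢ term: 0.0211×(-3.8607)=-0.0813, 0.0456×(-3.0875)=-0.1408, 0.0632×(-2.7621)=-0.1744, 0.2667×(-1.3218)=-0.3525, 0.0351×(-3.3499)=-0.1175, 0.1474×(-1.9148)=-0.2822, 0.1123×(-2.1868)=-0.2455, 0.0842×(-2.4744)=-0.2084, 0.0246×(-3.7066)=-0.0910, 0.2×(-1.6094)=-0.3219.
Sum = -2.0156, so H' = 2.02.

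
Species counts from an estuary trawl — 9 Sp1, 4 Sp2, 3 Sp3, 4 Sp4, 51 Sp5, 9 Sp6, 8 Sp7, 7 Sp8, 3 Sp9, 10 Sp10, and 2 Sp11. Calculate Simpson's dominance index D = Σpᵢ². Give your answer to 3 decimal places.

Total N = 9+4+3+4+51+9+8+7+3+10+2 = 110, so the proportions are 0.08182, 0.03636, 0.02727, 0.03636, 0.46364, 0.08182, 0.07273, 0.06364, 0.02727, 0.09091, 0.01818 (working shown to 5 dp, full precision carried).
D = 0.08182² + 0.03636² + 0.02727² + 0.03636² + 0.46364² + 0.08182² + 0.07273² + 0.06364² + 0.02727² + 0.09091² + 0.01818² = 0.00669 + 0.00132 + 0.00074 + 0.00132 + 0.21496 + 0.00669 + 0.00529 + 0.00405 + 0.00074 + 0.00826 + 0.00033 = 0.25041.
To 3 decimal places, D = 0.250.

0.250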